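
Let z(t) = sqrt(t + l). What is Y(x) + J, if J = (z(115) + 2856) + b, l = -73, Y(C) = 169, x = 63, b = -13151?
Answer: -10126 + sqrt(42) ≈ -10120.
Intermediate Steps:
z(t) = sqrt(-73 + t) (z(t) = sqrt(t - 73) = sqrt(-73 + t))
J = -10295 + sqrt(42) (J = (sqrt(-73 + 115) + 2856) - 13151 = (sqrt(42) + 2856) - 13151 = (2856 + sqrt(42)) - 13151 = -10295 + sqrt(42) ≈ -10289.)
Y(x) + J = 169 + (-10295 + sqrt(42)) = -10126 + sqrt(42)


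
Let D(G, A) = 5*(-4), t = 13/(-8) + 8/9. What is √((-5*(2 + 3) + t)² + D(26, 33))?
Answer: √3329929/72 ≈ 25.345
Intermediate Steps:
t = -53/72 (t = 13*(-⅛) + 8*(⅑) = -13/8 + 8/9 = -53/72 ≈ -0.73611)
D(G, A) = -20
√((-5*(2 + 3) + t)² + D(26, 33)) = √((-5*(2 + 3) - 53/72)² - 20) = √((-5*5 - 53/72)² - 20) = √((-25 - 53/72)² - 20) = √((-1853/72)² - 20) = √(3433609/5184 - 20) = √(3329929/5184) = √3329929/72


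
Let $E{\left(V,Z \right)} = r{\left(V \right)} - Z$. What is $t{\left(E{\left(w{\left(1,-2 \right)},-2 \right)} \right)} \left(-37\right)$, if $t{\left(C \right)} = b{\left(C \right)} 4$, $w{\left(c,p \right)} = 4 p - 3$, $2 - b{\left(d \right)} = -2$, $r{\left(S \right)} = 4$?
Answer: $-592$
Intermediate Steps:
$b{\left(d \right)} = 4$ ($b{\left(d \right)} = 2 - -2 = 2 + 2 = 4$)
$w{\left(c,p \right)} = -3 + 4 p$
$E{\left(V,Z \right)} = 4 - Z$
$t{\left(C \right)} = 16$ ($t{\left(C \right)} = 4 \cdot 4 = 16$)
$t{\left(E{\left(w{\left(1,-2 \right)},-2 \right)} \right)} \left(-37\right) = 16 \left(-37\right) = -592$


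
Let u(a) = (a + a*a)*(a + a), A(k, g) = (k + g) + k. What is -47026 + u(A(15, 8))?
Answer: 65606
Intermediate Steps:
A(k, g) = g + 2*k (A(k, g) = (g + k) + k = g + 2*k)
u(a) = 2*a*(a + a²) (u(a) = (a + a²)*(2*a) = 2*a*(a + a²))
-47026 + u(A(15, 8)) = -47026 + 2*(8 + 2*15)²*(1 + (8 + 2*15)) = -47026 + 2*(8 + 30)²*(1 + (8 + 30)) = -47026 + 2*38²*(1 + 38) = -47026 + 2*1444*39 = -47026 + 112632 = 65606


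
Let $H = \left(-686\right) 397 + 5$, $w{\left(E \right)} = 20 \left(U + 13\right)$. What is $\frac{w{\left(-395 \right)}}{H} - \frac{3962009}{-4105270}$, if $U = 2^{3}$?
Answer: $\frac{27622498247}{28667100410} \approx 0.96356$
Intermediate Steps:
$U = 8$
$w{\left(E \right)} = 420$ ($w{\left(E \right)} = 20 \left(8 + 13\right) = 20 \cdot 21 = 420$)
$H = -272337$ ($H = -272342 + 5 = -272337$)
$\frac{w{\left(-395 \right)}}{H} - \frac{3962009}{-4105270} = \frac{420}{-272337} - \frac{3962009}{-4105270} = 420 \left(- \frac{1}{272337}\right) - - \frac{3962009}{4105270} = - \frac{140}{90779} + \frac{3962009}{4105270} = \frac{27622498247}{28667100410}$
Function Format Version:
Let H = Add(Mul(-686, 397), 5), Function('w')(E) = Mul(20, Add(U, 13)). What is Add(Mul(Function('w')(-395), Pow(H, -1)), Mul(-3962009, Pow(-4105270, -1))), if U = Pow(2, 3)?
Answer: Rational(27622498247, 28667100410) ≈ 0.96356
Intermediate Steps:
U = 8
Function('w')(E) = 420 (Function('w')(E) = Mul(20, Add(8, 13)) = Mul(20, 21) = 420)
H = -272337 (H = Add(-272342, 5) = -272337)
Add(Mul(Function('w')(-395), Pow(H, -1)), Mul(-3962009, Pow(-4105270, -1))) = Add(Mul(420, Pow(-272337, -1)), Mul(-3962009, Pow(-4105270, -1))) = Add(Mul(420, Rational(-1, 272337)), Mul(-3962009, Rational(-1, 4105270))) = Add(Rational(-140, 90779), Rational(3962009, 4105270)) = Rational(27622498247, 28667100410)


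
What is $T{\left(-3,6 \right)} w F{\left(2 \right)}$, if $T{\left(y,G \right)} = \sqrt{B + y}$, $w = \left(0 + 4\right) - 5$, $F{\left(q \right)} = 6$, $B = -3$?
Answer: $- 6 i \sqrt{6} \approx - 14.697 i$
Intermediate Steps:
$w = -1$ ($w = 4 - 5 = -1$)
$T{\left(y,G \right)} = \sqrt{-3 + y}$
$T{\left(-3,6 \right)} w F{\left(2 \right)} = \sqrt{-3 - 3} \left(-1\right) 6 = \sqrt{-6} \left(-1\right) 6 = i \sqrt{6} \left(-1\right) 6 = - i \sqrt{6} \cdot 6 = - 6 i \sqrt{6}$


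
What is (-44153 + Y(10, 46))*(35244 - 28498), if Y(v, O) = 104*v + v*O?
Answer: -287737138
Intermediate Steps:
Y(v, O) = 104*v + O*v
(-44153 + Y(10, 46))*(35244 - 28498) = (-44153 + 10*(104 + 46))*(35244 - 28498) = (-44153 + 10*150)*6746 = (-44153 + 1500)*6746 = -42653*6746 = -287737138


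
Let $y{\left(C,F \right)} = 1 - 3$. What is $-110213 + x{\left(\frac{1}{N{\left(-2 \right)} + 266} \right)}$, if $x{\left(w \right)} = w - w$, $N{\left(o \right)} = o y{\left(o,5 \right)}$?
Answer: $-110213$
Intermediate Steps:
$y{\left(C,F \right)} = -2$
$N{\left(o \right)} = - 2 o$ ($N{\left(o \right)} = o \left(-2\right) = - 2 o$)
$x{\left(w \right)} = 0$
$-110213 + x{\left(\frac{1}{N{\left(-2 \right)} + 266} \right)} = -110213 + 0 = -110213$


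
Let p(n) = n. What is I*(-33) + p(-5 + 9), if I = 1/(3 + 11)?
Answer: 23/14 ≈ 1.6429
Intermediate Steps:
I = 1/14 ≈ 0.071429
I*(-33) + p(-5 + 9) = (1/14)*(-33) + (-5 + 9) = -33/14 + 4 = 23/14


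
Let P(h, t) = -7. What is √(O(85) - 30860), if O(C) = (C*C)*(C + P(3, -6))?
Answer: √532690 ≈ 729.86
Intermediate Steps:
O(C) = C²*(-7 + C) (O(C) = (C*C)*(C - 7) = C²*(-7 + C))
√(O(85) - 30860) = √(85²*(-7 + 85) - 30860) = √(7225*78 - 30860) = √(563550 - 30860) = √532690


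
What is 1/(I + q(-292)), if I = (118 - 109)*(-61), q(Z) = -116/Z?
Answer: -73/40048 ≈ -0.0018228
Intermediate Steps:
I = -549 (I = 9*(-61) = -549)
1/(I + q(-292)) = 1/(-549 - 116/(-292)) = 1/(-549 - 116*(-1/292)) = 1/(-549 + 29/73) = 1/(-40048/73) = -73/40048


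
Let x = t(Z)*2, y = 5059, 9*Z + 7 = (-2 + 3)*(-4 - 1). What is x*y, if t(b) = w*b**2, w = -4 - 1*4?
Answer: -1295104/9 ≈ -1.4390e+5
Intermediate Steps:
w = -8 (w = -4 - 4 = -8)
Z = -4/3 (Z = -7/9 + ((-2 + 3)*(-4 - 1))/9 = -7/9 + (1*(-5))/9 = -7/9 + (1/9)*(-5) = -7/9 - 5/9 = -4/3 ≈ -1.3333)
t(b) = -8*b**2
x = -256/9 (x = -8*(-4/3)**2*2 = -8*16/9*2 = -128/9*2 = -256/9 ≈ -28.444)
x*y = -256/9*5059 = -1295104/9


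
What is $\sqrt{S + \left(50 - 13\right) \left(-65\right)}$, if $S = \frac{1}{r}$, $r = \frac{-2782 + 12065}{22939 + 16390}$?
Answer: $\frac{3 i \sqrt{22987065882}}{9283} \approx 48.998 i$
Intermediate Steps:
$r = \frac{9283}{39329} \approx 0.23603$
$S = \frac{39329}{9283}$ ($S = \frac{1}{\frac{9283}{39329}} = \frac{39329}{9283} \approx 4.2367$)
$\sqrt{S + \left(50 - 13\right) \left(-65\right)} = \sqrt{\frac{39329}{9283} + \left(50 - 13\right) \left(-65\right)} = \sqrt{\frac{39329}{9283} + 37 \left(-65\right)} = \sqrt{\frac{39329}{9283} - 2405} = \sqrt{- \frac{22286286}{9283}} = \frac{3 i \sqrt{22987065882}}{9283}$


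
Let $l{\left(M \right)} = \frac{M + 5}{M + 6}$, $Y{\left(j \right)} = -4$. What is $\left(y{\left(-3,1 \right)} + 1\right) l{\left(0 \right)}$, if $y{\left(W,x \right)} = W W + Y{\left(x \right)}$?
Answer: $5$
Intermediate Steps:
$l{\left(M \right)} = \frac{5 + M}{6 + M}$
$y{\left(W,x \right)} = -4 + W^{2}$ ($y{\left(W,x \right)} = W W - 4 = W^{2} - 4 = -4 + W^{2}$)
$\left(y{\left(-3,1 \right)} + 1\right) l{\left(0 \right)} = \left(\left(-4 + \left(-3\right)^{2}\right) + 1\right) \frac{5 + 0}{6 + 0} = \left(\left(-4 + 9\right) + 1\right) \frac{1}{6} \cdot 5 = \left(5 + 1\right) \frac{1}{6} \cdot 5 = 6 \cdot \frac{5}{6} = 5$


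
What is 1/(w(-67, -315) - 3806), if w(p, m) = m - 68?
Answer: -1/4189 ≈ -0.00023872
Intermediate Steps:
w(p, m) = -68 + m
1/(w(-67, -315) - 3806) = 1/((-68 - 315) - 3806) = 1/(-383 - 3806) = 1/(-4189) = -1/4189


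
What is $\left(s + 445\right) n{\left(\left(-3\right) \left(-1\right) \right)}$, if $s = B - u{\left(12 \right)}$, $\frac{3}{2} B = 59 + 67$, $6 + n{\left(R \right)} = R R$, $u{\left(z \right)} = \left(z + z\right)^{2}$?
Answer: $-141$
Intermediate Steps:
$u{\left(z \right)} = 4 z^{2}$ ($u{\left(z \right)} = \left(2 z\right)^{2} = 4 z^{2}$)
$n{\left(R \right)} = -6 + R^{2}$ ($n{\left(R \right)} = -6 + R R = -6 + R^{2}$)
$B = 84$ ($B = \frac{2 \left(59 + 67\right)}{3} = \frac{2}{3} \cdot 126 = 84$)
$s = -492$ ($s = 84 - 4 \cdot 12^{2} = 84 - 4 \cdot 144 = 84 - 576 = -492$)
$\left(s + 445\right) n{\left(\left(-3\right) \left(-1\right) \right)} = \left(-492 + 445\right) \left(-6 + \left(\left(-3\right) \left(-1\right)\right)^{2}\right) = - 47 \left(-6 + 3^{2}\right) = - 47 \left(-6 + 9\right) = \left(-47\right) 3 = -141$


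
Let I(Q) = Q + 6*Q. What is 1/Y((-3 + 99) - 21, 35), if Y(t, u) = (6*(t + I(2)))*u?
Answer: 1/18690 ≈ 5.3505e-5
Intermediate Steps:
I(Q) = 7*Q
Y(t, u) = u*(84 + 6*t) (Y(t, u) = (6*(t + 7*2))*u = (6*(t + 14))*u = (6*(14 + t))*u = (84 + 6*t)*u = u*(84 + 6*t))
1/Y((-3 + 99) - 21, 35) = 1/(6*35*(14 + ((-3 + 99) - 21))) = 1/(6*35*(14 + (96 - 21))) = 1/(6*35*(14 + 75)) = 1/(6*35*89) = 1/18690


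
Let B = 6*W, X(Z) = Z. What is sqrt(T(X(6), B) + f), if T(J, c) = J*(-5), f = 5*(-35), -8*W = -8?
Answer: I*sqrt(205) ≈ 14.318*I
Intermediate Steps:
W = 1 (W = -1/8*(-8) = 1)
B = 6 (B = 6*1 = 6)
f = -175
T(J, c) = -5*J
sqrt(T(X(6), B) + f) = sqrt(-5*6 - 175) = sqrt(-30 - 175) = sqrt(-205) = I*sqrt(205)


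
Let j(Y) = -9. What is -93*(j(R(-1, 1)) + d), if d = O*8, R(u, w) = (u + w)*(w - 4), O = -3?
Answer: 3069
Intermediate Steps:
R(u, w) = (-4 + w)*(u + w) (R(u, w) = (u + w)*(-4 + w) = (-4 + w)*(u + w))
d = -24 (d = -3*8 = -24)
-93*(j(R(-1, 1)) + d) = -93*(-9 - 24) = -93*(-33) = 3069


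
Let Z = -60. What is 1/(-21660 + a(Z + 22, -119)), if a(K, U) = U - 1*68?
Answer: -1/21847 ≈ -4.5773e-5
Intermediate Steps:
a(K, U) = -68 + U (a(K, U) = U - 68 = -68 + U)
1/(-21660 + a(Z + 22, -119)) = 1/(-21660 + (-68 - 119)) = 1/(-21660 - 187) = 1/(-21847) = -1/21847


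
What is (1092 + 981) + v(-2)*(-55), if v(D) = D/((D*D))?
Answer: 4201/2 ≈ 2100.5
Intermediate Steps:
v(D) = 1/D (v(D) = D/(D²) = D/D² = 1/D)
(1092 + 981) + v(-2)*(-55) = (1092 + 981) - 55/(-2) = 2073 - ½*(-55) = 2073 + 55/2 = 4201/2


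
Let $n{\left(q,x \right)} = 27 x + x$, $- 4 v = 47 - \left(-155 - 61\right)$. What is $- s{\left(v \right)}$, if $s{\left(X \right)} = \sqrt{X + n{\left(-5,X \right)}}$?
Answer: $- \frac{i \sqrt{7627}}{2} \approx - 43.666 i$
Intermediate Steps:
$v = - \frac{263}{4}$ ($v = - \frac{47 - \left(-155 - 61\right)}{4} = - \frac{47 - -216}{4} = - \frac{47 + 216}{4} = \left(- \frac{1}{4}\right) 263 = - \frac{263}{4} \approx -65.75$)
$n{\left(q,x \right)} = 28 x$
$s{\left(X \right)} = \sqrt{29} \sqrt{X}$ ($s{\left(X \right)} = \sqrt{X + 28 X} = \sqrt{29 X} = \sqrt{29} \sqrt{X}$)
$- s{\left(v \right)} = - \sqrt{29} \sqrt{- \frac{263}{4}} = - \sqrt{29} \frac{i \sqrt{263}}{2} = - \frac{i \sqrt{7627}}{2}$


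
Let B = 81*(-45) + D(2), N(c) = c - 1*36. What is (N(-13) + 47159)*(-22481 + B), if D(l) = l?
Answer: -1230701640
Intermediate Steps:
N(c) = -36 + c (N(c) = c - 36 = -36 + c)
B = -3643 (B = 81*(-45) + 2 = -3645 + 2 = -3643)
(N(-13) + 47159)*(-22481 + B) = ((-36 - 13) + 47159)*(-22481 - 3643) = (-49 + 47159)*(-26124) = 47110*(-26124) = -1230701640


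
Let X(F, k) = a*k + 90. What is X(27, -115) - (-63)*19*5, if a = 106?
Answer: -6115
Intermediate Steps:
X(F, k) = 90 + 106*k (X(F, k) = 106*k + 90 = 90 + 106*k)
X(27, -115) - (-63)*19*5 = (90 + 106*(-115)) - (-63)*19*5 = (90 - 12190) - (-63)*95 = -12100 - 1*(-5985) = -12100 + 5985 = -6115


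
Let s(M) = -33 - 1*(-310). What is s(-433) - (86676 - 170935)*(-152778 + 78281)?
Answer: -6277042446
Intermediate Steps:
s(M) = 277 (s(M) = -33 + 310 = 277)
s(-433) - (86676 - 170935)*(-152778 + 78281) = 277 - (86676 - 170935)*(-152778 + 78281) = 277 - (-84259)*(-74497) = 277 - 1*6277042723 = 277 - 6277042723 = -6277042446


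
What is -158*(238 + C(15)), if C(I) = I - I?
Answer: -37604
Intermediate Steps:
C(I) = 0
-158*(238 + C(15)) = -158*(238 + 0) = -158*238 = -37604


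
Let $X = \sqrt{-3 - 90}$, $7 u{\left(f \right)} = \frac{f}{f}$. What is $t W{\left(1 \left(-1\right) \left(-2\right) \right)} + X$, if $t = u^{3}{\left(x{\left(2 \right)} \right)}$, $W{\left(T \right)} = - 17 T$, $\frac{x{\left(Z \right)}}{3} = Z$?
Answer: $- \frac{34}{343} + i \sqrt{93} \approx -0.099125 + 9.6436 i$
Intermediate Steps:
$x{\left(Z \right)} = 3 Z$
$u{\left(f \right)} = \frac{1}{7}$ ($u{\left(f \right)} = \frac{f \frac{1}{f}}{7} = \frac{1}{7} \cdot 1 = \frac{1}{7}$)
$X = i \sqrt{93}$ ($X = \sqrt{-93} = i \sqrt{93} \approx 9.6436 i$)
$t = \frac{1}{343}$ ($t = \left(\frac{1}{7}\right)^{3} = \frac{1}{343} \approx 0.0029155$)
$t W{\left(1 \left(-1\right) \left(-2\right) \right)} + X = \frac{\left(-17\right) 1 \left(-1\right) \left(-2\right)}{343} + i \sqrt{93} = \frac{\left(-17\right) \left(\left(-1\right) \left(-2\right)\right)}{343} + i \sqrt{93} = \frac{\left(-17\right) 2}{343} + i \sqrt{93} = \frac{1}{343} \left(-34\right) + i \sqrt{93} = - \frac{34}{343} + i \sqrt{93}$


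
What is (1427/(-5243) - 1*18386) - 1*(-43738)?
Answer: 132919109/5243 ≈ 25352.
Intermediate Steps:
(1427/(-5243) - 1*18386) - 1*(-43738) = (1427*(-1/5243) - 18386) + 43738 = (-1427/5243 - 18386) + 43738 = -96399225/5243 + 43738 = 132919109/5243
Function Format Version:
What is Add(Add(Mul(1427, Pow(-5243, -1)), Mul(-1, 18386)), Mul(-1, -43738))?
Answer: Rational(132919109, 5243) ≈ 25352.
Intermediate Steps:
Add(Add(Mul(1427, Pow(-5243, -1)), Mul(-1, 18386)), Mul(-1, -43738)) = Add(Add(Mul(1427, Rational(-1, 5243)), -18386), 43738) = Add(Add(Rational(-1427, 5243), -18386), 43738) = Add(Rational(-96399225, 5243), 43738) = Rational(132919109, 5243)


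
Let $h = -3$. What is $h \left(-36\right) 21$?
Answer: $2268$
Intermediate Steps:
$h \left(-36\right) 21 = \left(-3\right) \left(-36\right) 21 = 108 \cdot 21 = 2268$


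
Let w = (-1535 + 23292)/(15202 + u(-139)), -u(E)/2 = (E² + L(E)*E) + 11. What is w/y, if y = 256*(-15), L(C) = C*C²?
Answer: 21757/2867042088960 ≈ 7.5887e-9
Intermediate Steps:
L(C) = C³
u(E) = -22 - 2*E² - 2*E⁴ (u(E) = -2*((E² + E³*E) + 11) = -2*((E² + E⁴) + 11) = -2*(11 + E² + E⁴) = -22 - 2*E² - 2*E⁴)
w = -21757/746625544 (w = (-1535 + 23292)/(15202 + (-22 - 2*(-139)² - 2*(-139)⁴)) = 21757/(15202 + (-22 - 2*19321 - 2*373301041)) = 21757/(15202 + (-22 - 38642 - 746602082)) = 21757/(15202 - 746640746) = 21757/(-746625544) = 21757*(-1/746625544) = -21757/746625544 ≈ -2.9140e-5)
y = -3840
w/y = -21757/746625544/(-3840) = -21757/746625544*(-1/3840) = 21757/2867042088960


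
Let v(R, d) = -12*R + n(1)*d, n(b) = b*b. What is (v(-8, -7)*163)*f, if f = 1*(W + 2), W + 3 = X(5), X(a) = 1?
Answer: 0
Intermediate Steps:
n(b) = b²
W = -2 (W = -3 + 1 = -2)
v(R, d) = d - 12*R (v(R, d) = -12*R + 1²*d = -12*R + 1*d = -12*R + d = d - 12*R)
f = 0 (f = 1*(-2 + 2) = 1*0 = 0)
(v(-8, -7)*163)*f = ((-7 - 12*(-8))*163)*0 = ((-7 + 96)*163)*0 = (89*163)*0 = 14507*0 = 0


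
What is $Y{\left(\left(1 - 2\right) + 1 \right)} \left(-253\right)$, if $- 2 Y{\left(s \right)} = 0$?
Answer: $0$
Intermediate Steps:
$Y{\left(s \right)} = 0$ ($Y{\left(s \right)} = \left(- \frac{1}{2}\right) 0 = 0$)
$Y{\left(\left(1 - 2\right) + 1 \right)} \left(-253\right) = 0 \left(-253\right) = 0$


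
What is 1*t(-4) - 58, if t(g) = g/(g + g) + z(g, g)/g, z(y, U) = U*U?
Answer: -123/2 ≈ -61.500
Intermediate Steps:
z(y, U) = U²
t(g) = ½ + g (t(g) = g/(g + g) + g²/g = g/((2*g)) + g = g*(1/(2*g)) + g = ½ + g)
1*t(-4) - 58 = 1*(½ - 4) - 58 = 1*(-7/2) - 58 = -7/2 - 58 = -123/2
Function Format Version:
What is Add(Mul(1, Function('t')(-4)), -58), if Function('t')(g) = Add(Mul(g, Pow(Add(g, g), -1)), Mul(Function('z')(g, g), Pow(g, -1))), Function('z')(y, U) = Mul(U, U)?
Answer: Rational(-123, 2) ≈ -61.500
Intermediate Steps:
Function('z')(y, U) = Pow(U, 2)
Function('t')(g) = Add(Rational(1, 2), g) (Function('t')(g) = Add(Mul(g, Pow(Add(g, g), -1)), Mul(Pow(g, 2), Pow(g, -1))) = Add(Mul(g, Pow(Mul(2, g), -1)), g) = Add(Mul(g, Mul(Rational(1, 2), Pow(g, -1))), g) = Add(Rational(1, 2), g))
Add(Mul(1, Function('t')(-4)), -58) = Add(Mul(1, Add(Rational(1, 2), -4)), -58) = Add(Mul(1, Rational(-7, 2)), -58) = Add(Rational(-7, 2), -58) = Rational(-123, 2)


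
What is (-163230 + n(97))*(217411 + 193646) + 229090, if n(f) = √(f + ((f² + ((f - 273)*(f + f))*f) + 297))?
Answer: -67096605020 + 411057*I*√3302165 ≈ -6.7097e+10 + 7.4697e+8*I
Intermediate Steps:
n(f) = √(297 + f + f² + 2*f²*(-273 + f)) (n(f) = √(f + ((f² + ((-273 + f)*(2*f))*f) + 297)) = √(f + ((f² + (2*f*(-273 + f))*f) + 297)) = √(f + ((f² + 2*f²*(-273 + f)) + 297)) = √(f + (297 + f² + 2*f²*(-273 + f))) = √(297 + f + f² + 2*f²*(-273 + f)))
(-163230 + n(97))*(217411 + 193646) + 229090 = (-163230 + √(297 + 97 - 545*97² + 2*97³))*(217411 + 193646) + 229090 = (-163230 + √(297 + 97 - 545*9409 + 2*912673))*411057 + 229090 = (-163230 + √(297 + 97 - 5127905 + 1825346))*411057 + 229090 = (-163230 + √(-3302165))*411057 + 229090 = (-163230 + I*√3302165)*411057 + 229090 = (-67096834110 + 411057*I*√3302165) + 229090 = -67096605020 + 411057*I*√3302165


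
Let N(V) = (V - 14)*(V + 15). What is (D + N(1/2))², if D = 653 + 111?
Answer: 4923961/16 ≈ 3.0775e+5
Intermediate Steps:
N(V) = (-14 + V)*(15 + V)
D = 764
(D + N(1/2))² = (764 + (-210 + 1/2 + (1/2)²))² = (764 + (-210 + ½ + (½)²))² = (764 + (-210 + ½ + ¼))² = (764 - 837/4)² = (2219/4)² = 4923961/16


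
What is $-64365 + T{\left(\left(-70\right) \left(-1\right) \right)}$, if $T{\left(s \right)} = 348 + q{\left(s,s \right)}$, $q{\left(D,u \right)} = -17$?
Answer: $-64034$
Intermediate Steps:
$T{\left(s \right)} = 331$ ($T{\left(s \right)} = 348 - 17 = 331$)
$-64365 + T{\left(\left(-70\right) \left(-1\right) \right)} = -64365 + 331 = -64034$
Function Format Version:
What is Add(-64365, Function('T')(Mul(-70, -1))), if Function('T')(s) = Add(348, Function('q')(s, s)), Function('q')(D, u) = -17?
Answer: -64034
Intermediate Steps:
Function('T')(s) = 331 (Function('T')(s) = Add(348, -17) = 331)
Add(-64365, Function('T')(Mul(-70, -1))) = Add(-64365, 331) = -64034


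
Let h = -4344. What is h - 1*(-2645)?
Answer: -1699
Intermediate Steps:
h - 1*(-2645) = -4344 - 1*(-2645) = -4344 + 2645 = -1699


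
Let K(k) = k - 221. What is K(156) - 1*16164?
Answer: -16229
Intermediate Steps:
K(k) = -221 + k
K(156) - 1*16164 = (-221 + 156) - 1*16164 = -65 - 16164 = -16229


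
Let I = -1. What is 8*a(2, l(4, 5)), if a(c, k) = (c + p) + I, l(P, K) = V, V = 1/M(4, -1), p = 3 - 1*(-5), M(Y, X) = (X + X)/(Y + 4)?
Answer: 72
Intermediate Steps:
M(Y, X) = 2*X/(4 + Y) (M(Y, X) = (2*X)/(4 + Y) = 2*X/(4 + Y))
p = 8 (p = 3 + 5 = 8)
V = -4 (V = 1/(2*(-1)/(4 + 4)) = 1/(2*(-1)/8) = 1/(2*(-1)*(⅛)) = 1/(-¼) = -4)
l(P, K) = -4
a(c, k) = 7 + c (a(c, k) = (c + 8) - 1 = (8 + c) - 1 = 7 + c)
8*a(2, l(4, 5)) = 8*(7 + 2) = 8*9 = 72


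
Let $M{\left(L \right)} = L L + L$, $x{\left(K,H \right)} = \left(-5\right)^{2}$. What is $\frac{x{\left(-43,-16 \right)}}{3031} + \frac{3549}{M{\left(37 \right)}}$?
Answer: $\frac{10792169}{4261586} \approx 2.5324$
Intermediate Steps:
$x{\left(K,H \right)} = 25$
$M{\left(L \right)} = L + L^{2}$ ($M{\left(L \right)} = L^{2} + L = L + L^{2}$)
$\frac{x{\left(-43,-16 \right)}}{3031} + \frac{3549}{M{\left(37 \right)}} = \frac{25}{3031} + \frac{3549}{37 \left(1 + 37\right)} = 25 \cdot \frac{1}{3031} + \frac{3549}{37 \cdot 38} = \frac{25}{3031} + \frac{3549}{1406} = \frac{10792169}{4261586}$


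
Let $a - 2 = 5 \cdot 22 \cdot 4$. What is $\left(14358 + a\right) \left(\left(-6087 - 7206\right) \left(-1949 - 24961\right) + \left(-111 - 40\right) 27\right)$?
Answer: $5294116184400$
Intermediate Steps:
$a = 442$ ($a = 2 + 5 \cdot 22 \cdot 4 = 2 + 110 \cdot 4 = 2 + 440 = 442$)
$\left(14358 + a\right) \left(\left(-6087 - 7206\right) \left(-1949 - 24961\right) + \left(-111 - 40\right) 27\right) = \left(14358 + 442\right) \left(\left(-6087 - 7206\right) \left(-1949 - 24961\right) + \left(-111 - 40\right) 27\right) = 14800 \left(\left(-13293\right) \left(-26910\right) - 4077\right) = 14800 \left(357714630 - 4077\right) = 14800 \cdot 357710553 = 5294116184400$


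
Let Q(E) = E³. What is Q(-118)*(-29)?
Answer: 47647928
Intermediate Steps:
Q(-118)*(-29) = (-118)³*(-29) = -1643032*(-29) = 47647928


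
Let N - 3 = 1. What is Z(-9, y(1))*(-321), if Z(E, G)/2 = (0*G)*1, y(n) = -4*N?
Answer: 0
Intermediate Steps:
N = 4 (N = 3 + 1 = 4)
y(n) = -16 (y(n) = -4*4 = -16)
Z(E, G) = 0 (Z(E, G) = 2*((0*G)*1) = 2*(0*1) = 2*0 = 0)
Z(-9, y(1))*(-321) = 0*(-321) = 0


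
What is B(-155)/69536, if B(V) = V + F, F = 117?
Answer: -19/34768 ≈ -0.00054648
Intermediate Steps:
B(V) = 117 + V (B(V) = V + 117 = 117 + V)
B(-155)/69536 = (117 - 155)/69536 = -38*1/69536 = -19/34768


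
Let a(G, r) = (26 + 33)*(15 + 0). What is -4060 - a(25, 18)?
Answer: -4945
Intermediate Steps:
a(G, r) = 885 (a(G, r) = 59*15 = 885)
-4060 - a(25, 18) = -4060 - 1*885 = -4060 - 885 = -4945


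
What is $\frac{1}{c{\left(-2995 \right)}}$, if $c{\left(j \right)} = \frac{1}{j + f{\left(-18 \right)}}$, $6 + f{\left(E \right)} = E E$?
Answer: $-2677$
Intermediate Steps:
$f{\left(E \right)} = -6 + E^{2}$ ($f{\left(E \right)} = -6 + E E = -6 + E^{2}$)
$c{\left(j \right)} = \frac{1}{318 + j}$ ($c{\left(j \right)} = \frac{1}{j - \left(6 - \left(-18\right)^{2}\right)} = \frac{1}{j + \left(-6 + 324\right)} = \frac{1}{j + 318} = \frac{1}{318 + j}$)
$\frac{1}{c{\left(-2995 \right)}} = \frac{1}{\frac{1}{318 - 2995}} = \frac{1}{\frac{1}{-2677}} = \frac{1}{- \frac{1}{2677}} = -2677$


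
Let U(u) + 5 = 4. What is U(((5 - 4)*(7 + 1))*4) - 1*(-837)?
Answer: 836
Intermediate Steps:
U(u) = -1 (U(u) = -5 + 4 = -1)
U(((5 - 4)*(7 + 1))*4) - 1*(-837) = -1 - 1*(-837) = -1 + 837 = 836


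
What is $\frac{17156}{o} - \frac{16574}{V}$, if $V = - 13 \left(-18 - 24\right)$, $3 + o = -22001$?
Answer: $- \frac{46757684}{1501773} \approx -31.135$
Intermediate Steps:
$o = -22004$ ($o = -3 - 22001 = -22004$)
$V = 546$ ($V = \left(-13\right) \left(-42\right) = 546$)
$\frac{17156}{o} - \frac{16574}{V} = \frac{17156}{-22004} - \frac{16574}{546} = 17156 \left(- \frac{1}{22004}\right) - \frac{8287}{273} = - \frac{4289}{5501} - \frac{8287}{273} = - \frac{46757684}{1501773}$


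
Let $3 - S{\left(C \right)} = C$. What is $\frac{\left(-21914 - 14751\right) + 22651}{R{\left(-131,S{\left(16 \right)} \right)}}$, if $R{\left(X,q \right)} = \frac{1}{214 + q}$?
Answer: $-2816814$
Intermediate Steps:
$S{\left(C \right)} = 3 - C$
$\frac{\left(-21914 - 14751\right) + 22651}{R{\left(-131,S{\left(16 \right)} \right)}} = \frac{\left(-21914 - 14751\right) + 22651}{\frac{1}{214 + \left(3 - 16\right)}} = \frac{-36665 + 22651}{\frac{1}{214 - 13}} = - \frac{14014}{\frac{1}{201}} = - 14014 \frac{1}{\frac{1}{201}} = \left(-14014\right) 201 = -2816814$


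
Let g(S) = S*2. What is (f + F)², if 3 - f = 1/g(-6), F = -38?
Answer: 175561/144 ≈ 1219.2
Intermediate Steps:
g(S) = 2*S
f = 37/12 (f = 3 - 1/(2*(-6)) = 3 - 1/(-12) = 3 - 1*(-1/12) = 3 + 1/12 = 37/12 ≈ 3.0833)
(f + F)² = (37/12 - 38)² = (-419/12)² = 175561/144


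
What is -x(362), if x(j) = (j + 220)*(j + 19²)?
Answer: -420786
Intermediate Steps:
x(j) = (220 + j)*(361 + j) (x(j) = (220 + j)*(j + 361) = (220 + j)*(361 + j))
-x(362) = -(79420 + 362² + 581*362) = -(79420 + 131044 + 210322) = -1*420786 = -420786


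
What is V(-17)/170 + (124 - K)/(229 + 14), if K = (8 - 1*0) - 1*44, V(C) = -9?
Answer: 25013/41310 ≈ 0.60550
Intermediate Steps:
K = -36 (K = (8 + 0) - 44 = 8 - 44 = -36)
V(-17)/170 + (124 - K)/(229 + 14) = -9/170 + (124 - 1*(-36))/(229 + 14) = -9*1/170 + (124 + 36)/243 = -9/170 + 160*(1/243) = -9/170 + 160/243 = 25013/41310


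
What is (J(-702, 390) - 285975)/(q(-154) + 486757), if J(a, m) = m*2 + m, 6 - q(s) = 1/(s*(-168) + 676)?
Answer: -2520334380/4307528041 ≈ -0.58510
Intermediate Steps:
q(s) = 6 - 1/(676 - 168*s) (q(s) = 6 - 1/(s*(-168) + 676) = 6 - 1/(-168*s + 676) = 6 - 1/(676 - 168*s))
J(a, m) = 3*m (J(a, m) = 2*m + m = 3*m)
(J(-702, 390) - 285975)/(q(-154) + 486757) = (3*390 - 285975)/((-4055 + 1008*(-154))/(4*(-169 + 42*(-154))) + 486757) = (1170 - 285975)/((-4055 - 155232)/(4*(-169 - 6468)) + 486757) = -284805/((¼)*(-159287)/(-6637) + 486757) = -284805/((¼)*(-1/6637)*(-159287) + 486757) = -284805/(159287/26548 + 486757) = -284805/12922584123/26548 = -284805*26548/12922584123 = -2520334380/4307528041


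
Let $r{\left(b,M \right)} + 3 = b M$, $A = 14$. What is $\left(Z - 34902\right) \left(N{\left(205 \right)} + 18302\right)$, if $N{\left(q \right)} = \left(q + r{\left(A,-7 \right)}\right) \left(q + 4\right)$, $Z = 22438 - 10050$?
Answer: $-901415532$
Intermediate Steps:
$r{\left(b,M \right)} = -3 + M b$ ($r{\left(b,M \right)} = -3 + b M = -3 + M b$)
$Z = 12388$
$N{\left(q \right)} = \left(-101 + q\right) \left(4 + q\right)$ ($N{\left(q \right)} = \left(q - 101\right) \left(q + 4\right) = \left(q - 101\right) \left(4 + q\right) = \left(-101 + q\right) \left(4 + q\right)$)
$\left(Z - 34902\right) \left(N{\left(205 \right)} + 18302\right) = \left(12388 - 34902\right) \left(\left(-404 + 205^{2} - 19885\right) + 18302\right) = - 22514 \left(\left(-404 + 42025 - 19885\right) + 18302\right) = - 22514 \left(21736 + 18302\right) = \left(-22514\right) 40038 = -901415532$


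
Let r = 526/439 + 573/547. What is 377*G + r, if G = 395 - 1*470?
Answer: -6789221306/240133 ≈ -28273.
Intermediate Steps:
G = -75 (G = 395 - 470 = -75)
r = 539269/240133 (r = 526*(1/439) + 573*(1/547) = 526/439 + 573/547 = 539269/240133 ≈ 2.2457)
377*G + r = 377*(-75) + 539269/240133 = -28275 + 539269/240133 = -6789221306/240133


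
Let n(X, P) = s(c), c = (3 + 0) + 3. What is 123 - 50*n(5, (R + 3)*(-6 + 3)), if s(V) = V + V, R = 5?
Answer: -477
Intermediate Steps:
c = 6 (c = 3 + 3 = 6)
s(V) = 2*V
n(X, P) = 12 (n(X, P) = 2*6 = 12)
123 - 50*n(5, (R + 3)*(-6 + 3)) = 123 - 50*12 = 123 - 600 = -477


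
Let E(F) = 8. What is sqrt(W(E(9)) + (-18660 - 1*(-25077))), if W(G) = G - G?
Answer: 3*sqrt(713) ≈ 80.106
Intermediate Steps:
W(G) = 0
sqrt(W(E(9)) + (-18660 - 1*(-25077))) = sqrt(0 + (-18660 - 1*(-25077))) = sqrt(0 + (-18660 + 25077)) = sqrt(0 + 6417) = sqrt(6417) = 3*sqrt(713)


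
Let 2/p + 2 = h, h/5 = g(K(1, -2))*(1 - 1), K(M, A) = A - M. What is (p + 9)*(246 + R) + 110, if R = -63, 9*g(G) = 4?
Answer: 1574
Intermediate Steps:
g(G) = 4/9 (g(G) = (⅑)*4 = 4/9)
h = 0 (h = 5*(4*(1 - 1)/9) = 5*((4/9)*0) = 5*0 = 0)
p = -1 (p = 2/(-2 + 0) = 2/(-2) = 2*(-½) = -1)
(p + 9)*(246 + R) + 110 = (-1 + 9)*(246 - 63) + 110 = 8*183 + 110 = 1464 + 110 = 1574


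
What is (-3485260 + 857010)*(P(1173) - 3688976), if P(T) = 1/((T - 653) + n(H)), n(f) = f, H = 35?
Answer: 1076206179566350/111 ≈ 9.6956e+12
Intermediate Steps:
P(T) = 1/(-618 + T) (P(T) = 1/((T - 653) + 35) = 1/((-653 + T) + 35) = 1/(-618 + T))
(-3485260 + 857010)*(P(1173) - 3688976) = (-3485260 + 857010)*(1/(-618 + 1173) - 3688976) = -2628250*(1/555 - 3688976) = -2628250*(-2047381679/555) = 1076206179566350/111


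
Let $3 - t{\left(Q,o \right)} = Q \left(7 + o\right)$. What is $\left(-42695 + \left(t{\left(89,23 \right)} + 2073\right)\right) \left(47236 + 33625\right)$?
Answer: $-3500391829$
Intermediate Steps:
$t{\left(Q,o \right)} = 3 - Q \left(7 + o\right)$
$\left(-42695 + \left(t{\left(89,23 \right)} + 2073\right)\right) \left(47236 + 33625\right) = \left(-42695 + \left(\left(3 - 623 - 89 \cdot 23\right) + 2073\right)\right) \left(47236 + 33625\right) = \left(-42695 + \left(\left(3 - 623 - 2047\right) + 2073\right)\right) 80861 = \left(-42695 + \left(-2667 + 2073\right)\right) 80861 = \left(-42695 - 594\right) 80861 = \left(-43289\right) 80861 = -3500391829$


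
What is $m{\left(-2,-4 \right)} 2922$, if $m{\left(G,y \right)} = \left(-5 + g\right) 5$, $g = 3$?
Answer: $-29220$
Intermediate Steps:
$m{\left(G,y \right)} = -10$ ($m{\left(G,y \right)} = \left(-5 + 3\right) 5 = \left(-2\right) 5 = -10$)
$m{\left(-2,-4 \right)} 2922 = \left(-10\right) 2922 = -29220$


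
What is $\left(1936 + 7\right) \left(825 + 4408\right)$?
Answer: $10167719$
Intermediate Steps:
$\left(1936 + 7\right) \left(825 + 4408\right) = 1943 \cdot 5233 = 10167719$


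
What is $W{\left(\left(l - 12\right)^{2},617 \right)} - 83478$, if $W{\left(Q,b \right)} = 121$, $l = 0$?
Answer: $-83357$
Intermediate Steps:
$W{\left(\left(l - 12\right)^{2},617 \right)} - 83478 = 121 - 83478 = -83357$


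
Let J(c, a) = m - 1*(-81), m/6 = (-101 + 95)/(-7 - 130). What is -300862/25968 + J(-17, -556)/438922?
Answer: -4522809788231/390378982488 ≈ -11.586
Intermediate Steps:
m = 36/137 (m = 6*((-101 + 95)/(-7 - 130)) = 6*(-6/(-137)) = 6*(-6*(-1/137)) = 6*(6/137) = 36/137 ≈ 0.26277)
J(c, a) = 11133/137 (J(c, a) = 36/137 - 1*(-81) = 36/137 + 81 = 11133/137)
-300862/25968 + J(-17, -556)/438922 = -300862/25968 + (11133/137)/438922 = -300862*1/25968 + (11133/137)*(1/438922) = -150431/12984 + 11133/60132314 = -4522809788231/390378982488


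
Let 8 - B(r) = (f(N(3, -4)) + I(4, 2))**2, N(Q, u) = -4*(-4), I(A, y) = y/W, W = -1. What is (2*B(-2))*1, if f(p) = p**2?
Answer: -129016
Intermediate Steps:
I(A, y) = -y (I(A, y) = y/(-1) = y*(-1) = -y)
N(Q, u) = 16
B(r) = -64508 (B(r) = 8 - (16**2 - 1*2)**2 = 8 - (256 - 2)**2 = 8 - 1*254**2 = 8 - 1*64516 = 8 - 64516 = -64508)
(2*B(-2))*1 = (2*(-64508))*1 = -129016*1 = -129016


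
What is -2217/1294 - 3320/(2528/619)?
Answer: -166554881/204452 ≈ -814.64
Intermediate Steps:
-2217/1294 - 3320/(2528/619) = -2217*1/1294 - 3320/(2528*(1/619)) = -2217/1294 - 3320/2528/619 = -2217/1294 - 3320*619/2528 = -2217/1294 - 256885/316 = -166554881/204452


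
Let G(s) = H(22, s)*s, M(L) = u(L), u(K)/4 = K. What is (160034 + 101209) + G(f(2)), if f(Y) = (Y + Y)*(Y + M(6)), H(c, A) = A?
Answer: 272059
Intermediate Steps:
u(K) = 4*K
M(L) = 4*L
f(Y) = 2*Y*(24 + Y) (f(Y) = (Y + Y)*(Y + 4*6) = (2*Y)*(Y + 24) = (2*Y)*(24 + Y) = 2*Y*(24 + Y))
G(s) = s² (G(s) = s*s = s²)
(160034 + 101209) + G(f(2)) = (160034 + 101209) + (2*2*(24 + 2))² = 261243 + (2*2*26)² = 261243 + 104² = 261243 + 10816 = 272059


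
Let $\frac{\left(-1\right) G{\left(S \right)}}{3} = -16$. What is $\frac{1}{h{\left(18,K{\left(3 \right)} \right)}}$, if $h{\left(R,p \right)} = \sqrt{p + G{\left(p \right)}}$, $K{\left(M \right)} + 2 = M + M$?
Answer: $\frac{\sqrt{13}}{26} \approx 0.13867$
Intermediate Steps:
$G{\left(S \right)} = 48$ ($G{\left(S \right)} = \left(-3\right) \left(-16\right) = 48$)
$K{\left(M \right)} = -2 + 2 M$ ($K{\left(M \right)} = -2 + \left(M + M\right) = -2 + 2 M$)
$h{\left(R,p \right)} = \sqrt{48 + p}$ ($h{\left(R,p \right)} = \sqrt{p + 48} = \sqrt{48 + p}$)
$\frac{1}{h{\left(18,K{\left(3 \right)} \right)}} = \frac{1}{\sqrt{48 + \left(-2 + 2 \cdot 3\right)}} = \frac{1}{\sqrt{48 + \left(-2 + 6\right)}} = \frac{1}{\sqrt{48 + 4}} = \frac{1}{\sqrt{52}} = \frac{1}{2 \sqrt{13}} = \frac{\sqrt{13}}{26}$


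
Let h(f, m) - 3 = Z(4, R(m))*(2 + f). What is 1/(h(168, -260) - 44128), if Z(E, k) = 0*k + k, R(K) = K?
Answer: -1/88325 ≈ -1.1322e-5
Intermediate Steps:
Z(E, k) = k (Z(E, k) = 0 + k = k)
h(f, m) = 3 + m*(2 + f)
1/(h(168, -260) - 44128) = 1/((3 + 2*(-260) + 168*(-260)) - 44128) = 1/((3 - 520 - 43680) - 44128) = 1/(-44197 - 44128) = 1/(-88325) = -1/88325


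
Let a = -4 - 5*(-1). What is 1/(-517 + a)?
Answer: -1/516 ≈ -0.0019380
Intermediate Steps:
a = 1 (a = -4 + 5 = 1)
1/(-517 + a) = 1/(-517 + 1) = 1/(-516) = -1/516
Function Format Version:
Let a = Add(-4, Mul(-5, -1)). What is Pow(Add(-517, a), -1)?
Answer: Rational(-1, 516) ≈ -0.0019380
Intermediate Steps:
a = 1 (a = Add(-4, 5) = 1)
Pow(Add(-517, a), -1) = Pow(Add(-517, 1), -1) = Pow(-516, -1) = Rational(-1, 516)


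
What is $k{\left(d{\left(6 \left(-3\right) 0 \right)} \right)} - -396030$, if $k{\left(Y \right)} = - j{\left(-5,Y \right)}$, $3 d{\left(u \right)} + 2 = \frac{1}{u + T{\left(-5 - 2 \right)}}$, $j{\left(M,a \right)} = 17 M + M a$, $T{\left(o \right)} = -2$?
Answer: $\frac{2376665}{6} \approx 3.9611 \cdot 10^{5}$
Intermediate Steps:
$d{\left(u \right)} = - \frac{2}{3} + \frac{1}{3 \left(-2 + u\right)}$ ($d{\left(u \right)} = - \frac{2}{3} + \frac{1}{3 \left(u - 2\right)} = - \frac{2}{3} + \frac{1}{3 \left(-2 + u\right)}$)
$k{\left(Y \right)} = 85 + 5 Y$ ($k{\left(Y \right)} = - \left(-5\right) \left(17 + Y\right) = - (-85 - 5 Y) = 85 + 5 Y$)
$k{\left(d{\left(6 \left(-3\right) 0 \right)} \right)} - -396030 = \left(85 + 5 \frac{5 - 2 \cdot 6 \left(-3\right) 0}{3 \left(-2 + 6 \left(-3\right) 0\right)}\right) - -396030 = \left(85 + 5 \frac{5 - 2 \left(\left(-18\right) 0\right)}{3 \left(-2 - 0\right)}\right) + 396030 = \left(85 + 5 \frac{5 - 0}{3 \left(-2 + 0\right)}\right) + 396030 = \left(85 + 5 \frac{5 + 0}{3 \left(-2\right)}\right) + 396030 = \left(85 + 5 \cdot \frac{1}{3} \left(- \frac{1}{2}\right) 5\right) + 396030 = \left(85 + 5 \left(- \frac{5}{6}\right)\right) + 396030 = \left(85 - \frac{25}{6}\right) + 396030 = \frac{485}{6} + 396030 = \frac{2376665}{6}$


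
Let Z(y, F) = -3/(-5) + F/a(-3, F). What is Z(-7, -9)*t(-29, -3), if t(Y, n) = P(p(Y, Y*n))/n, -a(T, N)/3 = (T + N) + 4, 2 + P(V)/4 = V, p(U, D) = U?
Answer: 93/10 ≈ 9.3000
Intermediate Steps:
P(V) = -8 + 4*V
a(T, N) = -12 - 3*N - 3*T (a(T, N) = -3*((T + N) + 4) = -3*((N + T) + 4) = -3*(4 + N + T) = -12 - 3*N - 3*T)
t(Y, n) = (-8 + 4*Y)/n
Z(y, F) = ⅗ + F/(-3 - 3*F) (Z(y, F) = -3/(-5) + F/(-12 - 3*F - 3*(-3)) = -3*(-⅕) + F/(-12 - 3*F + 9) = ⅗ + F/(-3 - 3*F))
Z(-7, -9)*t(-29, -3) = ((9 + 4*(-9))/(15*(1 - 9)))*(4*(-2 - 29)/(-3)) = ((1/15)*(9 - 36)/(-8))*(4*(-⅓)*(-31)) = ((1/15)*(-⅛)*(-27))*(124/3) = (9/40)*(124/3) = 93/10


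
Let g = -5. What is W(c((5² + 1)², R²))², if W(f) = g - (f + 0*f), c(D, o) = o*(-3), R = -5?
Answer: 4900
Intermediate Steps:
c(D, o) = -3*o
W(f) = -5 - f (W(f) = -5 - (f + 0*f) = -5 - (f + 0) = -5 - f)
W(c((5² + 1)², R²))² = (-5 - (-3)*(-5)²)² = (-5 - (-3)*25)² = (-5 - 1*(-75))² = (-5 + 75)² = 70² = 4900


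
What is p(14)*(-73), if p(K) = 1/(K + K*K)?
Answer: -73/210 ≈ -0.34762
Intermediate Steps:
p(K) = 1/(K + K²)
p(14)*(-73) = (1/(14*(1 + 14)))*(-73) = ((1/14)/15)*(-73) = ((1/14)*(1/15))*(-73) = (1/210)*(-73) = -73/210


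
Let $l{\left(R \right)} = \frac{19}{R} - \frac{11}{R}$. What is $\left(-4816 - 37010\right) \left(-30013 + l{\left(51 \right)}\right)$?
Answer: $\frac{21340392010}{17} \approx 1.2553 \cdot 10^{9}$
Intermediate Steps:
$l{\left(R \right)} = \frac{8}{R}$
$\left(-4816 - 37010\right) \left(-30013 + l{\left(51 \right)}\right) = \left(-4816 - 37010\right) \left(-30013 + \frac{8}{51}\right) = - 41826 \left(-30013 + 8 \cdot \frac{1}{51}\right) = - 41826 \left(-30013 + \frac{8}{51}\right) = \left(-41826\right) \left(- \frac{1530655}{51}\right) = \frac{21340392010}{17}$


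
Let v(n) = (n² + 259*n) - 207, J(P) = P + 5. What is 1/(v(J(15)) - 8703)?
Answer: -1/3330 ≈ -0.00030030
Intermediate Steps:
J(P) = 5 + P
v(n) = -207 + n² + 259*n
1/(v(J(15)) - 8703) = 1/((-207 + (5 + 15)² + 259*(5 + 15)) - 8703) = 1/((-207 + 20² + 259*20) - 8703) = 1/((-207 + 400 + 5180) - 8703) = 1/(5373 - 8703) = 1/(-3330) = -1/3330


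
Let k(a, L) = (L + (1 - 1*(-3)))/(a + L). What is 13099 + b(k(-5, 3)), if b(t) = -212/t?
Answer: 92117/7 ≈ 13160.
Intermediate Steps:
k(a, L) = (4 + L)/(L + a) (k(a, L) = (L + (1 + 3))/(L + a) = (L + 4)/(L + a) = (4 + L)/(L + a))
13099 + b(k(-5, 3)) = 13099 - 212*(3 - 5)/(4 + 3) = 13099 - 212/(7/(-2)) = 13099 - 212/((-½*7)) = 13099 - 212/(-7/2) = 13099 - 212*(-2/7) = 13099 + 424/7 = 92117/7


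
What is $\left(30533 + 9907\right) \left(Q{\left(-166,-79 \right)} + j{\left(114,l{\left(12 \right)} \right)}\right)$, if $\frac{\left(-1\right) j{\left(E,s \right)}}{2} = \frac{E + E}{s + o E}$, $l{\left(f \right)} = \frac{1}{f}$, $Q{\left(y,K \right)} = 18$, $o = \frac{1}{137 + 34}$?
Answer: $-23859600$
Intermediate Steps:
$o = \frac{1}{171} \approx 0.005848$
$j{\left(E,s \right)} = - \frac{4 E}{s + \frac{E}{171}}$ ($j{\left(E,s \right)} = - 2 \frac{E + E}{s + \frac{E}{171}} = - 2 \frac{2 E}{s + \frac{E}{171}} = - \frac{4 E}{s + \frac{E}{171}}$)
$\left(30533 + 9907\right) \left(Q{\left(-166,-79 \right)} + j{\left(114,l{\left(12 \right)} \right)}\right) = \left(30533 + 9907\right) \left(18 - \frac{77976}{114 + \frac{171}{12}}\right) = 40440 \left(18 - \frac{77976}{114 + 171 \cdot \frac{1}{12}}\right) = 40440 \left(18 - \frac{77976}{114 + \frac{57}{4}}\right) = 40440 \left(18 - \frac{77976}{\frac{513}{4}}\right) = 40440 \left(18 - 77976 \cdot \frac{4}{513}\right) = 40440 \left(18 - 608\right) = 40440 \left(-590\right) = -23859600$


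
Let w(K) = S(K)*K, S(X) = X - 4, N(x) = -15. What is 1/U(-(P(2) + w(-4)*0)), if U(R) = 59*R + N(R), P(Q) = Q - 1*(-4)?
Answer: -1/369 ≈ -0.0027100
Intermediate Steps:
P(Q) = 4 + Q (P(Q) = Q + 4 = 4 + Q)
S(X) = -4 + X
w(K) = K*(-4 + K) (w(K) = (-4 + K)*K = K*(-4 + K))
U(R) = -15 + 59*R (U(R) = 59*R - 15 = -15 + 59*R)
1/U(-(P(2) + w(-4)*0)) = 1/(-15 + 59*(-((4 + 2) - 4*(-4 - 4)*0))) = 1/(-15 + 59*(-(6 - 4*(-8)*0))) = 1/(-15 + 59*(-(6 + 32*0))) = 1/(-15 + 59*(-(6 + 0))) = 1/(-15 + 59*(-1*6)) = 1/(-15 + 59*(-6)) = 1/(-15 - 354) = 1/(-369) = -1/369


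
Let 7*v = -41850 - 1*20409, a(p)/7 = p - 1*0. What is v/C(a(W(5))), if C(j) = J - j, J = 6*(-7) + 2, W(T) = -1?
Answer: 20753/77 ≈ 269.52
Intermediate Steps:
a(p) = 7*p (a(p) = 7*(p - 1*0) = 7*(p + 0) = 7*p)
J = -40 (J = -42 + 2 = -40)
v = -62259/7 (v = (-41850 - 1*20409)/7 = (-41850 - 20409)/7 = (⅐)*(-62259) = -62259/7 ≈ -8894.1)
C(j) = -40 - j
v/C(a(W(5))) = -62259/(7*(-40 - 7*(-1))) = -62259/(7*(-40 - 1*(-7))) = -62259/(7*(-40 + 7)) = -62259/7/(-33) = -62259/7*(-1/33) = 20753/77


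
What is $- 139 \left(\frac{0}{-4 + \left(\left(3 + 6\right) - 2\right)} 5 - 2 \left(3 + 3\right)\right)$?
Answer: $1668$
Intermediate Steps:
$- 139 \left(\frac{0}{-4 + \left(\left(3 + 6\right) - 2\right)} 5 - 2 \left(3 + 3\right)\right) = - 139 \left(\frac{0}{-4 + \left(9 - 2\right)} 5 - 12\right) = - 139 \left(\frac{0}{-4 + 7} \cdot 5 - 12\right) = - 139 \left(\frac{0}{3} \cdot 5 - 12\right) = - 139 \left(0 \cdot \frac{1}{3} \cdot 5 - 12\right) = - 139 \left(0 \cdot 5 - 12\right) = - 139 \left(0 - 12\right) = \left(-139\right) \left(-12\right) = 1668$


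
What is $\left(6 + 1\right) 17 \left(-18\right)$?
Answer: $-2142$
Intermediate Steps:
$\left(6 + 1\right) 17 \left(-18\right) = 7 \cdot 17 \left(-18\right) = 119 \left(-18\right) = -2142$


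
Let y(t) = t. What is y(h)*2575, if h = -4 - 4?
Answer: -20600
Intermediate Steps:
h = -8
y(h)*2575 = -8*2575 = -20600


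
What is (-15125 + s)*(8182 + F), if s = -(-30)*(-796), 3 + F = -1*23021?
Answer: 578912210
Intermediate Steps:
F = -23024 (F = -3 - 1*23021 = -3 - 23021 = -23024)
s = -23880 (s = -6*3980 = -23880)
(-15125 + s)*(8182 + F) = (-15125 - 23880)*(8182 - 23024) = -39005*(-14842) = 578912210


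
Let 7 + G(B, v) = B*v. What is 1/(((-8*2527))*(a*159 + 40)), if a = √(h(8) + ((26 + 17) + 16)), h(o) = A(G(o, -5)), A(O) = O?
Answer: 5/762577844 - 159*√3/3050311376 ≈ -8.3728e-8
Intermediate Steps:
G(B, v) = -7 + B*v
h(o) = -7 - 5*o (h(o) = -7 + o*(-5) = -7 - 5*o)
a = 2*√3 (a = √((-7 - 5*8) + ((26 + 17) + 16)) = √((-7 - 40) + (43 + 16)) = √(-47 + 59) = √12 = 2*√3 ≈ 3.4641)
1/(((-8*2527))*(a*159 + 40)) = 1/(((-8*2527))*((2*√3)*159 + 40)) = 1/((-20216)*(318*√3 + 40)) = -1/(20216*(40 + 318*√3))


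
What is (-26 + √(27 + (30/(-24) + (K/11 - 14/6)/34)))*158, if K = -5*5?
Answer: -4108 + 79*√32245719/561 ≈ -3308.3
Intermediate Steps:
K = -25
(-26 + √(27 + (30/(-24) + (K/11 - 14/6)/34)))*158 = (-26 + √(27 + (30/(-24) + (-25/11 - 14/6)/34)))*158 = (-26 + √(27 + (30*(-1/24) + (-25*1/11 - 14*⅙)*(1/34))))*158 = (-26 + √(27 + (-5/4 + (-25/11 - 7/3)*(1/34))))*158 = (-26 + √(27 + (-5/4 - 152/33*1/34)))*158 = (-26 + √(27 + (-5/4 - 76/561)))*158 = (-26 + √(27 - 3109/2244))*158 = (-26 + √(57479/2244))*158 = (-26 + √32245719/1122)*158 = -4108 + 79*√32245719/561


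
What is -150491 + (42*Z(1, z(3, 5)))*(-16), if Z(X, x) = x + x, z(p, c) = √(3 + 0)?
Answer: -150491 - 1344*√3 ≈ -1.5282e+5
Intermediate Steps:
z(p, c) = √3
Z(X, x) = 2*x
-150491 + (42*Z(1, z(3, 5)))*(-16) = -150491 + (42*(2*√3))*(-16) = -150491 + (84*√3)*(-16) = -150491 - 1344*√3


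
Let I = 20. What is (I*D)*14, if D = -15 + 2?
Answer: -3640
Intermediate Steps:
D = -13
(I*D)*14 = (20*(-13))*14 = -260*14 = -3640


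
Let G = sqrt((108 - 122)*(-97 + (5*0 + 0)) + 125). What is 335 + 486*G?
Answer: 335 + 486*sqrt(1483) ≈ 19051.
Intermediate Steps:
G = sqrt(1483) (G = sqrt(-14*(-97 + (0 + 0)) + 125) = sqrt(-14*(-97 + 0) + 125) = sqrt(-14*(-97) + 125) = sqrt(1358 + 125) = sqrt(1483) ≈ 38.510)
335 + 486*G = 335 + 486*sqrt(1483)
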